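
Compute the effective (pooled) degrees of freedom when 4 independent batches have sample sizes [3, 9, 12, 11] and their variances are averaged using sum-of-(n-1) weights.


nu = sum_i (n_i - 1)
nu = ((3 - 1) + (9 - 1) + (12 - 1) + (11 - 1))
nu = 2 + 8 + 11 + 10
nu = 31

31


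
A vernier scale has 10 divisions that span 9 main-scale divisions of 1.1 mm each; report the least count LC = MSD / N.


LC = MSD / n_div
= 1.1 / 10
= 0.1100

0.1100


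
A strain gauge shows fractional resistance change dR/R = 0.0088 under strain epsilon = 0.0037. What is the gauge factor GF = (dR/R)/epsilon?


GF = (dR/R) / epsilon
= 0.0088 / 0.0037
= 2.3784

2.3784


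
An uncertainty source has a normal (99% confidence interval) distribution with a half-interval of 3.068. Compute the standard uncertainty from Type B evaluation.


u_B = half_width / 2.576
u_B = 3.068 / 2.576
u_B = 1.1910

1.1910


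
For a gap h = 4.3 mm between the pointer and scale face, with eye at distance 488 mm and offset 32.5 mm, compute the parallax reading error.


error = h * offset / d
= 4.3 * 32.5 / 488
= 0.2864

0.2864


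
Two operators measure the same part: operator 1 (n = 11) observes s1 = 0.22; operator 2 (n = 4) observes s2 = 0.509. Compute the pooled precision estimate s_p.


s_p = sqrt(((n1-1)*s1^2 + (n2-1)*s2^2) / (n1+n2-2))
numerator = (11-1)*0.22^2 + (4-1)*0.509^2 = 0.484 + 0.777243 = 1.261243
denominator = 11 + 4 - 2 = 13
s_p^2 = 1.261243 / 13 = 0.097018692
s_p = sqrt(0.097018692) = 0.3115

0.3115


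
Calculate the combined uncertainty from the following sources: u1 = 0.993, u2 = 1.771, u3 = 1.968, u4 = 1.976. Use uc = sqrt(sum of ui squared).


uc = sqrt(0.993^2 + 1.771^2 + 1.968^2 + 1.976^2)
uc = sqrt(11.90009)
uc = 3.4497

3.4497


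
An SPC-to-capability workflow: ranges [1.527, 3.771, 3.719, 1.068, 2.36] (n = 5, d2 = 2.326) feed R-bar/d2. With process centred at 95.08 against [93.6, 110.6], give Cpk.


R_bar = (1.527 + 3.771 + 3.719 + 1.068 + 2.36) / 5 = 2.489
sigma = R_bar / d2 = 2.489 / 2.326 = 1.0700774
Cp = (USL - LSL)/(6*sigma) = (110.6 - 93.6)/(6*1.0700774) = 2.6478
Cpu = (110.6 - 95.08)/(3*1.0700774) = 4.8345
Cpl = (95.08 - 93.6)/(3*1.0700774) = 0.4610
Cpk = min(Cpu, Cpl) = 0.4610

0.4610


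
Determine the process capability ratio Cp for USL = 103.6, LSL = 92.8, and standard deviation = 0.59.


Cp = (USL - LSL) / (6 * sigma)
= (103.6 - 92.8) / (6 * 0.59)
= 10.8000 / 3.5400
= 3.0508

3.0508


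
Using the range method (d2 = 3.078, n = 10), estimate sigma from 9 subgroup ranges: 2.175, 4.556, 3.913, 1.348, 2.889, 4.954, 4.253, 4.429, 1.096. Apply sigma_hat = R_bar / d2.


R_bar = (2.175 + 4.556 + 3.913 + 1.348 + 2.889 + 4.954 + 4.253 + 4.429 + 1.096) / 9
R_bar = 29.613 / 9 = 3.2903333
sigma_hat = R_bar / d2 = 3.2903333 / 3.078 = 1.0690

1.0690


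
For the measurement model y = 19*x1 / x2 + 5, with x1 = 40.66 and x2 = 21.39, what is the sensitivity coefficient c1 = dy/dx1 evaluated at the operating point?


y = 19*x1 / x2 + 5
dy/dx1 = 19/x2
Evaluate at x2 = 21.39: c1 = 19 / 21.39
c1 = 0.8883

0.8883


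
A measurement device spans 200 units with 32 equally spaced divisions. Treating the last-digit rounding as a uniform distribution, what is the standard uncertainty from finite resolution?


resolution = range / divisions
resolution = 200 / 32 = 6.25
u_res = resolution / (2*sqrt(3))
u_res = 6.25 / 3.4641016
u_res = 1.8042

1.8042


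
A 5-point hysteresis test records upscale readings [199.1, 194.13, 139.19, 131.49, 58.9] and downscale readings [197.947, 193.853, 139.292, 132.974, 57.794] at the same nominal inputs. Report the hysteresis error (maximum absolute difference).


|199.1 - 197.947| = 1.1530
|194.13 - 193.853| = 0.2770
|139.19 - 139.292| = 0.1020
|131.49 - 132.974| = 1.4840
|58.9 - 57.794| = 1.1060
hysteresis = max(diffs) = 1.4840

1.4840


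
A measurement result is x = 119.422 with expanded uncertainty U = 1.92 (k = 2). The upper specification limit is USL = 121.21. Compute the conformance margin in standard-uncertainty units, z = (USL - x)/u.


u = U / k = 1.92 / 2 = 0.96
margin = |USL - x| = |121.21 - 119.422| = 1.788
z = margin / u = 1.788 / 0.96
z = 1.8625

1.8625


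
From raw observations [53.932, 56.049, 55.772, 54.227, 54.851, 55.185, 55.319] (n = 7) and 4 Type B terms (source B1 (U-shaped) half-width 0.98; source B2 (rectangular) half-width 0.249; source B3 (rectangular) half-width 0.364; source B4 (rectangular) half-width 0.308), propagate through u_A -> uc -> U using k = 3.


mean = (53.932 + 56.049 + 55.772 + 54.227 + 54.851 + 55.185 + 55.319) / 7 = 55.04785714
s = sqrt(sum((x - mean)^2)/(n-1)) = 0.77208515
u_A = s / sqrt(n) = 0.77208515 / sqrt(7) = 0.29182076
u_B1 = 0.98 / sqrt(2) = 0.69296465
u_B2 = 0.249 / sqrt(3) = 0.14376022
u_B3 = 0.364 / sqrt(3) = 0.2101555
u_B4 = 0.308 / sqrt(3) = 0.17782388
uc = sqrt(0.29182076^2 + 0.69296465^2 + 0.14376022^2 + 0.2101555^2 + 0.17782388^2) = 0.81351892
U = k * uc = 3 * 0.81351892
U = 2.4406

2.4406


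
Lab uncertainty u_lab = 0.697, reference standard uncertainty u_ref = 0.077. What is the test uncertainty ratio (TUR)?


TUR = u_lab / u_ref
= 0.697 / 0.077
= 9.0519

9.0519


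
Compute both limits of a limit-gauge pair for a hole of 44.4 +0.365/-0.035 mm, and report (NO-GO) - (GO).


GO = nominal - lower_tol (smallest hole = maximum material condition)
GO = 44.4 - 0.035 = 44.365
NO-GO = nominal + upper_tol (largest hole = least material condition)
NO-GO = 44.4 + 0.365 = 44.765
spread = NO-GO - GO = 44.765 - 44.365 = 0.4000

0.4000


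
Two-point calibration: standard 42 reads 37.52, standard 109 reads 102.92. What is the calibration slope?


slope = (y2 - y1) / (x2 - x1)
= (102.92 - 37.52) / (109 - 42)
= 65.4000 / 67
= 0.9761

0.9761


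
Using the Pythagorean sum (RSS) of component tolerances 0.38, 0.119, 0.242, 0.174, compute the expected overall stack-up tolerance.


RSS = sqrt(0.38^2 + 0.119^2 + 0.242^2 + 0.174^2)
= sqrt(0.247401)
= 0.4974

0.4974


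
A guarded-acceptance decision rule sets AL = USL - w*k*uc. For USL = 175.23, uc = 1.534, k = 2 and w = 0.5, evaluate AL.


U = k * uc = 2 * 1.534 = 3.068
guard band g = w * U = 0.5 * 3.068 = 1.534
AL = USL - g = 175.23 - 1.534
AL = 173.6960

173.6960


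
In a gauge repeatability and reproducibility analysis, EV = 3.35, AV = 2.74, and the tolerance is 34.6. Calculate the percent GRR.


GRR = sqrt(EV^2 + AV^2) = sqrt(3.35^2 + 2.74^2) = 4.3278286
%GRR = GRR / tol * 100 = 4.3278286 / 34.6 * 100
%GRR = 12.5082

12.5082


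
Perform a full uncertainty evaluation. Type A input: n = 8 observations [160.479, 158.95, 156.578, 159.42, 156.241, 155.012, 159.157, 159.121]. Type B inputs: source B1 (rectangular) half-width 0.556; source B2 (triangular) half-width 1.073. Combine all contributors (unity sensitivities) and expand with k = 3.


mean = (160.479 + 158.95 + 156.578 + 159.42 + 156.241 + 155.012 + 159.157 + 159.121) / 8 = 158.11975
s = sqrt(sum((x - mean)^2)/(n-1)) = 1.9119631
u_A = s / sqrt(n) = 1.9119631 / sqrt(8) = 0.67598104
u_B1 = 0.556 / sqrt(3) = 0.32100675
u_B2 = 1.073 / sqrt(6) = 0.43805042
uc = sqrt(0.67598104^2 + 0.32100675^2 + 0.43805042^2) = 0.86711237
U = k * uc = 3 * 0.86711237
U = 2.6013

2.6013


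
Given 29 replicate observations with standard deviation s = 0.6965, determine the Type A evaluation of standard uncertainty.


u_A = s / sqrt(n)
u_A = 0.6965 / sqrt(29)
u_A = 0.6965 / 5.3851648
u_A = 0.1293

0.1293


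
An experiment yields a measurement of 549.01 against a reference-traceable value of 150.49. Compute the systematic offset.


Systematic error = measured - true
= 549.01 - 150.49
= 398.5200

398.5200


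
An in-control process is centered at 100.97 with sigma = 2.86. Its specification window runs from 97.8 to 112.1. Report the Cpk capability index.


Cpu = (USL - mean) / (3*sigma) = (112.1 - 100.97) / (3*2.86) = 1.2972
Cpl = (mean - LSL) / (3*sigma) = (100.97 - 97.8) / (3*2.86) = 0.3695
Cpk = min(Cpu, Cpl) = 0.3695

0.3695


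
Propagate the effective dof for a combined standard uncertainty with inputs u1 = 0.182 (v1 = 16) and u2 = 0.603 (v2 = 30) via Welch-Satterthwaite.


uc = sqrt(u1^2 + u2^2) = sqrt(0.182^2 + 0.603^2) = 0.62986745
v_eff = uc^4 / (u1^4/v1 + u2^4/v2)
= 0.62986745^4 / (0.182^4/16 + 0.603^4/30)
= 0.15739708 / 0.0044756251
v_eff = 35.1676

35.1676


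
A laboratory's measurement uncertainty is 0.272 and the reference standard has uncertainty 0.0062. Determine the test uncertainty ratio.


TUR = u_lab / u_ref
= 0.272 / 0.0062
= 43.8710

43.8710


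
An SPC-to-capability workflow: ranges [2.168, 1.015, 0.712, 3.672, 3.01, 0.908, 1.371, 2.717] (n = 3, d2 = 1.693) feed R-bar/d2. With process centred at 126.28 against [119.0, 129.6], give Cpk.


R_bar = (2.168 + 1.015 + 0.712 + 3.672 + 3.01 + 0.908 + 1.371 + 2.717) / 8 = 1.946625
sigma = R_bar / d2 = 1.946625 / 1.693 = 1.149808
Cp = (USL - LSL)/(6*sigma) = (129.6 - 119.0)/(6*1.149808) = 1.5365
Cpu = (129.6 - 126.28)/(3*1.149808) = 0.9625
Cpl = (126.28 - 119.0)/(3*1.149808) = 2.1105
Cpk = min(Cpu, Cpl) = 0.9625

0.9625


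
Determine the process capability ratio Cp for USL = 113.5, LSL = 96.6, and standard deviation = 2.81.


Cp = (USL - LSL) / (6 * sigma)
= (113.5 - 96.6) / (6 * 2.81)
= 16.9000 / 16.8600
= 1.0024

1.0024


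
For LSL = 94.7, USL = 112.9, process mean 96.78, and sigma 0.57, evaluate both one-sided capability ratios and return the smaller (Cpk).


Cpu = (USL - mean) / (3*sigma) = (112.9 - 96.78) / (3*0.57) = 9.4269
Cpl = (mean - LSL) / (3*sigma) = (96.78 - 94.7) / (3*0.57) = 1.2164
Cpk = min(Cpu, Cpl) = 1.2164

1.2164


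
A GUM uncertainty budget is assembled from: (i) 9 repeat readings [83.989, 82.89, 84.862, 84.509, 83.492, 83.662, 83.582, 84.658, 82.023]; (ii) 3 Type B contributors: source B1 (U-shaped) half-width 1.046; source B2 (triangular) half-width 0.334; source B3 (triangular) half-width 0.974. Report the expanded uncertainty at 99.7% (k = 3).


mean = (83.989 + 82.89 + 84.862 + 84.509 + 83.492 + 83.662 + 83.582 + 84.658 + 82.023) / 9 = 83.74077778
s = sqrt(sum((x - mean)^2)/(n-1)) = 0.90264234
u_A = s / sqrt(n) = 0.90264234 / sqrt(9) = 0.30088078
u_B1 = 1.046 / sqrt(2) = 0.73963369
u_B2 = 0.334 / sqrt(6) = 0.13635493
u_B3 = 0.974 / sqrt(6) = 0.39763383
uc = sqrt(0.30088078^2 + 0.73963369^2 + 0.13635493^2 + 0.39763383^2) = 0.90238161
U = k * uc = 3 * 0.90238161
U = 2.7071

2.7071


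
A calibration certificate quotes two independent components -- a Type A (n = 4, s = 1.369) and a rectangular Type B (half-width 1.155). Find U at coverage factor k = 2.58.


u_A = s / sqrt(n) = 1.369 / sqrt(4) = 0.6845
u_B = half_width / sqrt(3) = 1.155 / sqrt(3) = 0.66683956
uc = sqrt(u_A^2 + u_B^2) = sqrt(0.6845^2 + 0.66683956^2) = 0.95562296
U = k * uc = 2.58 * 0.95562296
U = 2.4655

2.4655


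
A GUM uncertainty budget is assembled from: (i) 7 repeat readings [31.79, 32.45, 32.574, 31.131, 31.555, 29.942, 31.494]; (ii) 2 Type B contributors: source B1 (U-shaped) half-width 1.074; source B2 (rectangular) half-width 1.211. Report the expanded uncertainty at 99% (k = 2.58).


mean = (31.79 + 32.45 + 32.574 + 31.131 + 31.555 + 29.942 + 31.494) / 7 = 31.56228571
s = sqrt(sum((x - mean)^2)/(n-1)) = 0.88312942
u_A = s / sqrt(n) = 0.88312942 / sqrt(7) = 0.33379155
u_B1 = 1.074 / sqrt(2) = 0.75943268
u_B2 = 1.211 / sqrt(3) = 0.69917118
uc = sqrt(0.33379155^2 + 0.75943268^2 + 0.69917118^2) = 1.0848941
U = k * uc = 2.58 * 1.0848941
U = 2.7990

2.7990


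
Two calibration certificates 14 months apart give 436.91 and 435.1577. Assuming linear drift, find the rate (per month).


rate = (v2 - v1) / months
= (435.1577 - 436.91) / 14
= -1.7523 / 14
= -0.1252

-0.1252


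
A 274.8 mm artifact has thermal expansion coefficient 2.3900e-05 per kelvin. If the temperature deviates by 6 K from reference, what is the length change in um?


dL = L * alpha * dT
= 274.8 * 2.3900e-05 * 6
= 0.0394063 mm
dL_um = 0.0394063 * 1000 = 39.4063 um

39.4063


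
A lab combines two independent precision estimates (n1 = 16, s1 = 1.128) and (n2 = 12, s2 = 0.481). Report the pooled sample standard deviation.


s_p = sqrt(((n1-1)*s1^2 + (n2-1)*s2^2) / (n1+n2-2))
numerator = (16-1)*1.128^2 + (12-1)*0.481^2 = 19.08576 + 2.544971 = 21.630731
denominator = 16 + 12 - 2 = 26
s_p^2 = 21.630731 / 26 = 0.83195119
s_p = sqrt(0.83195119) = 0.9121

0.9121


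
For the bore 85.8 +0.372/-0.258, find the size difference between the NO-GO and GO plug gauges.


GO = nominal - lower_tol (smallest hole = maximum material condition)
GO = 85.8 - 0.258 = 85.542
NO-GO = nominal + upper_tol (largest hole = least material condition)
NO-GO = 85.8 + 0.372 = 86.172
spread = NO-GO - GO = 86.172 - 85.542 = 0.6300

0.6300


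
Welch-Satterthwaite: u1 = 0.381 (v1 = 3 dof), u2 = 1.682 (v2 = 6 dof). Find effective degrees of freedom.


uc = sqrt(u1^2 + u2^2) = sqrt(0.381^2 + 1.682^2) = 1.7246116
v_eff = uc^4 / (u1^4/v1 + u2^4/v2)
= 1.7246116^4 / (0.381^4/3 + 1.682^4/6)
= 8.8463723 / 1.3410143
v_eff = 6.5968

6.5968


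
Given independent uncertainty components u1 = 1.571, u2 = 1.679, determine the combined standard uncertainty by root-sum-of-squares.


uc = sqrt(1.571^2 + 1.679^2)
uc = sqrt(5.287082)
uc = 2.2994

2.2994


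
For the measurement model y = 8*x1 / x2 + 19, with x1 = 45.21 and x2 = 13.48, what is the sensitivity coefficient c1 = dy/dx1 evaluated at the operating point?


y = 8*x1 / x2 + 19
dy/dx1 = 8/x2
Evaluate at x2 = 13.48: c1 = 8 / 13.48
c1 = 0.5935

0.5935


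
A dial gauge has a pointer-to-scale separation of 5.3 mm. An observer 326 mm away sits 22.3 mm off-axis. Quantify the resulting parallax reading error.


error = h * offset / d
= 5.3 * 22.3 / 326
= 0.3625

0.3625


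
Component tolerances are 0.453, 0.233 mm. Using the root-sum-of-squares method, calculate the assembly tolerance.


RSS = sqrt(0.453^2 + 0.233^2)
= sqrt(0.259498)
= 0.5094

0.5094


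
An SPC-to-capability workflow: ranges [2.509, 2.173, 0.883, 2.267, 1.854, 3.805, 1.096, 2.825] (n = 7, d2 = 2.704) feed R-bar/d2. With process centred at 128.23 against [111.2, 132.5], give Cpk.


R_bar = (2.509 + 2.173 + 0.883 + 2.267 + 1.854 + 3.805 + 1.096 + 2.825) / 8 = 2.1765
sigma = R_bar / d2 = 2.1765 / 2.704 = 0.80491864
Cp = (USL - LSL)/(6*sigma) = (132.5 - 111.2)/(6*0.80491864) = 4.4104
Cpu = (132.5 - 128.23)/(3*0.80491864) = 1.7683
Cpl = (128.23 - 111.2)/(3*0.80491864) = 7.0525
Cpk = min(Cpu, Cpl) = 1.7683

1.7683


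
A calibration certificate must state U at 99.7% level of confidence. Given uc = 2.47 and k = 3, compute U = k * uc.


U = k * uc
U = 3 * 2.47
U = 7.4100

7.4100


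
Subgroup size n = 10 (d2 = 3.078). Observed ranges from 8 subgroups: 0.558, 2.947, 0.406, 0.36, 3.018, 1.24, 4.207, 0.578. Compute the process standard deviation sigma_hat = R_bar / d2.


R_bar = (0.558 + 2.947 + 0.406 + 0.36 + 3.018 + 1.24 + 4.207 + 0.578) / 8
R_bar = 13.314 / 8 = 1.66425
sigma_hat = R_bar / d2 = 1.66425 / 3.078 = 0.5407

0.5407


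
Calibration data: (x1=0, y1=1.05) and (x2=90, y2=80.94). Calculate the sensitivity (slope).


slope = (y2 - y1) / (x2 - x1)
= (80.94 - 1.05) / (90 - 0)
= 79.8900 / 90
= 0.8877

0.8877


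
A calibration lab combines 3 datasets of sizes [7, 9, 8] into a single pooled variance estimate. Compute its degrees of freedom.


nu = sum_i (n_i - 1)
nu = ((7 - 1) + (9 - 1) + (8 - 1))
nu = 6 + 8 + 7
nu = 21

21


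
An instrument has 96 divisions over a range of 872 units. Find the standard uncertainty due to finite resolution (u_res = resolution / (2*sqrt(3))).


resolution = range / divisions
resolution = 872 / 96 = 9.0833333
u_res = resolution / (2*sqrt(3))
u_res = 9.0833333 / 3.4641016
u_res = 2.6221

2.6221


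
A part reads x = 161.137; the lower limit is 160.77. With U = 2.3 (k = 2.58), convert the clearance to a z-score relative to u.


u = U / k = 2.3 / 2.58 = 0.89147287
margin = |LSL - x| = |160.77 - 161.137| = 0.367
z = margin / u = 0.367 / 0.89147287
z = 0.4117

0.4117


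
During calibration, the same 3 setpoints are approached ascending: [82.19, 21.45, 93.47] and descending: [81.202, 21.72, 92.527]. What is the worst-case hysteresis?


|82.19 - 81.202| = 0.9880
|21.45 - 21.72| = 0.2700
|93.47 - 92.527| = 0.9430
hysteresis = max(diffs) = 0.9880

0.9880


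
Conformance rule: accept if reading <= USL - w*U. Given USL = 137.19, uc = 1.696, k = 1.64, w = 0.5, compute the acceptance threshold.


U = k * uc = 1.64 * 1.696 = 2.78144
guard band g = w * U = 0.5 * 2.78144 = 1.39072
AL = USL - g = 137.19 - 1.39072
AL = 135.7993

135.7993


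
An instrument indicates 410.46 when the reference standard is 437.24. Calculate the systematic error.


Systematic error = measured - true
= 410.46 - 437.24
= -26.7800

-26.7800


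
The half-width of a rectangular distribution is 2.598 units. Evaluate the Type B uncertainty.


u_B = half_width / sqrt(3)
u_B = 2.598 / 1.7320508
u_B = 1.5000

1.5000


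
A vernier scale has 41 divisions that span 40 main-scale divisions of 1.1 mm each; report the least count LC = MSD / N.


LC = MSD / n_div
= 1.1 / 41
= 0.0268

0.0268


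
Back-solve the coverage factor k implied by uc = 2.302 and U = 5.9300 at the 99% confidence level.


k = U / uc
k = 5.9300 / 2.302
k = 2.576

2.576


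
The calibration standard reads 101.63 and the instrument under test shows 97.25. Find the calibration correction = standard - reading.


Correction = standard - reading
= 101.63 - 97.25
= 4.3800

4.3800


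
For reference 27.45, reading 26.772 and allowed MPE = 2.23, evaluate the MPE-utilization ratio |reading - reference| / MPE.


e = indication - reference = 26.772 - 27.45 = -0.6780
|e| = 0.6780
ratio = |e| / MPE = 0.6780 / 2.23
ratio = 0.3040

0.3040


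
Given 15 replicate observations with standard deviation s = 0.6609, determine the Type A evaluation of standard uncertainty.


u_A = s / sqrt(n)
u_A = 0.6609 / sqrt(15)
u_A = 0.6609 / 3.8729833
u_A = 0.1706

0.1706


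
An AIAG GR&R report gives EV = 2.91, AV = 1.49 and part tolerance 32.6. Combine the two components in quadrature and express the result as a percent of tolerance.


GRR = sqrt(EV^2 + AV^2) = sqrt(2.91^2 + 1.49^2) = 3.2692813
%GRR = GRR / tol * 100 = 3.2692813 / 32.6 * 100
%GRR = 10.0285

10.0285


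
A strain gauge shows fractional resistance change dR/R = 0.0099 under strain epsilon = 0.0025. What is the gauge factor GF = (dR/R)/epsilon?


GF = (dR/R) / epsilon
= 0.0099 / 0.0025
= 3.9600

3.9600


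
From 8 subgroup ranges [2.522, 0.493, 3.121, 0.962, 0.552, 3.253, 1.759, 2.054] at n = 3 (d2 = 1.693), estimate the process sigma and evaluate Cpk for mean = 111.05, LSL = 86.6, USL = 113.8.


R_bar = (2.522 + 0.493 + 3.121 + 0.962 + 0.552 + 3.253 + 1.759 + 2.054) / 8 = 1.8395
sigma = R_bar / d2 = 1.8395 / 1.693 = 1.0865328
Cp = (USL - LSL)/(6*sigma) = (113.8 - 86.6)/(6*1.0865328) = 4.1723
Cpu = (113.8 - 111.05)/(3*1.0865328) = 0.8437
Cpl = (111.05 - 86.6)/(3*1.0865328) = 7.5009
Cpk = min(Cpu, Cpl) = 0.8437

0.8437


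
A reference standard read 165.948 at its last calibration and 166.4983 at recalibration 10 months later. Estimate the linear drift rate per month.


rate = (v2 - v1) / months
= (166.4983 - 165.948) / 10
= 0.5503 / 10
= 0.0550

0.0550


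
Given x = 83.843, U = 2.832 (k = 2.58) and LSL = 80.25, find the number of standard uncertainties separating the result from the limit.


u = U / k = 2.832 / 2.58 = 1.0976744
margin = |LSL - x| = |80.25 - 83.843| = 3.593
z = margin / u = 3.593 / 1.0976744
z = 3.2733

3.2733


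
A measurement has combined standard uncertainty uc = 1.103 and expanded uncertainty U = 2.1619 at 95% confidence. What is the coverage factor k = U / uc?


k = U / uc
k = 2.1619 / 1.103
k = 1.96

1.96


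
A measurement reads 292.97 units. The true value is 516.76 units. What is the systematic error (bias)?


Systematic error = measured - true
= 292.97 - 516.76
= -223.7900

-223.7900


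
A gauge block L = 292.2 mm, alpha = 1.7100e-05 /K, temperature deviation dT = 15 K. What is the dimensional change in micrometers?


dL = L * alpha * dT
= 292.2 * 1.7100e-05 * 15
= 0.0749493 mm
dL_um = 0.0749493 * 1000 = 74.9493 um

74.9493


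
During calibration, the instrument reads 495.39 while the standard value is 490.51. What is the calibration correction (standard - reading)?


Correction = standard - reading
= 490.51 - 495.39
= -4.8800

-4.8800


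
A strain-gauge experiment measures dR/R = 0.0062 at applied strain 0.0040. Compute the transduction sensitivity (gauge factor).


GF = (dR/R) / epsilon
= 0.0062 / 0.0040
= 1.5500

1.5500


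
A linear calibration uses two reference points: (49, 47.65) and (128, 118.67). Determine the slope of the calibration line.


slope = (y2 - y1) / (x2 - x1)
= (118.67 - 47.65) / (128 - 49)
= 71.0200 / 79
= 0.8990

0.8990


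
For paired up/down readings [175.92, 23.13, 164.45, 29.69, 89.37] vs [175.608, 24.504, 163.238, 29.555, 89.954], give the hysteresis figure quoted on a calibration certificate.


|175.92 - 175.608| = 0.3120
|23.13 - 24.504| = 1.3740
|164.45 - 163.238| = 1.2120
|29.69 - 29.555| = 0.1350
|89.37 - 89.954| = 0.5840
hysteresis = max(diffs) = 1.3740

1.3740


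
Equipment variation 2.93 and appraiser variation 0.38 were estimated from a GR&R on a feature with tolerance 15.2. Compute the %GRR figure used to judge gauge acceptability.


GRR = sqrt(EV^2 + AV^2) = sqrt(2.93^2 + 0.38^2) = 2.9545389
%GRR = GRR / tol * 100 = 2.9545389 / 15.2 * 100
%GRR = 19.4378

19.4378


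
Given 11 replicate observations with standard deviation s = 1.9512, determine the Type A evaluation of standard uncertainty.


u_A = s / sqrt(n)
u_A = 1.9512 / sqrt(11)
u_A = 1.9512 / 3.3166248
u_A = 0.5883

0.5883


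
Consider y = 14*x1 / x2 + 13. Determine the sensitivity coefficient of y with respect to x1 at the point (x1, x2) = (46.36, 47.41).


y = 14*x1 / x2 + 13
dy/dx1 = 14/x2
Evaluate at x2 = 47.41: c1 = 14 / 47.41
c1 = 0.2953

0.2953


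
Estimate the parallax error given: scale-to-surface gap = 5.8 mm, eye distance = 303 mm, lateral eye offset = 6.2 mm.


error = h * offset / d
= 5.8 * 6.2 / 303
= 0.1187

0.1187


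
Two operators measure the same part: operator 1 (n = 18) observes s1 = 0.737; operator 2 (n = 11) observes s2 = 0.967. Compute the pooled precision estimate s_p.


s_p = sqrt(((n1-1)*s1^2 + (n2-1)*s2^2) / (n1+n2-2))
numerator = (18-1)*0.737^2 + (11-1)*0.967^2 = 9.233873 + 9.35089 = 18.584763
denominator = 18 + 11 - 2 = 27
s_p^2 = 18.584763 / 27 = 0.68832456
s_p = sqrt(0.68832456) = 0.8297

0.8297


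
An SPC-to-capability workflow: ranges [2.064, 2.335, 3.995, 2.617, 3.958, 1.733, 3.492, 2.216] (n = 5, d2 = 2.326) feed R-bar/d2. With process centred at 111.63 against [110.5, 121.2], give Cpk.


R_bar = (2.064 + 2.335 + 3.995 + 2.617 + 3.958 + 1.733 + 3.492 + 2.216) / 8 = 2.80125
sigma = R_bar / d2 = 2.80125 / 2.326 = 1.2043207
Cp = (USL - LSL)/(6*sigma) = (121.2 - 110.5)/(6*1.2043207) = 1.4808
Cpu = (121.2 - 111.63)/(3*1.2043207) = 2.6488
Cpl = (111.63 - 110.5)/(3*1.2043207) = 0.3128
Cpk = min(Cpu, Cpl) = 0.3128

0.3128


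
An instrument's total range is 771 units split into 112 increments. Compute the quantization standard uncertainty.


resolution = range / divisions
resolution = 771 / 112 = 6.8839286
u_res = resolution / (2*sqrt(3))
u_res = 6.8839286 / 3.4641016
u_res = 1.9872

1.9872


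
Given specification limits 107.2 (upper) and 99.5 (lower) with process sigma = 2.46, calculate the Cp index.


Cp = (USL - LSL) / (6 * sigma)
= (107.2 - 99.5) / (6 * 2.46)
= 7.7000 / 14.7600
= 0.5217

0.5217


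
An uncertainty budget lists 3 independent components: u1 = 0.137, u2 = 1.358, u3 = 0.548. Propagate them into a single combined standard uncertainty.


uc = sqrt(0.137^2 + 1.358^2 + 0.548^2)
uc = sqrt(2.163237)
uc = 1.4708

1.4708


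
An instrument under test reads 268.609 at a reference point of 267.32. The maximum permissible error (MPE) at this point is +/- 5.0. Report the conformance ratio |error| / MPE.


e = indication - reference = 268.609 - 267.32 = 1.2890
|e| = 1.2890
ratio = |e| / MPE = 1.2890 / 5.0
ratio = 0.2578

0.2578


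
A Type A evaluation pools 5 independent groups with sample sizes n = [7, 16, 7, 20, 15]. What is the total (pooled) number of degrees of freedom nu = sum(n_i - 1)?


nu = sum_i (n_i - 1)
nu = ((7 - 1) + (16 - 1) + (7 - 1) + (20 - 1) + (15 - 1))
nu = 6 + 15 + 6 + 19 + 14
nu = 60

60


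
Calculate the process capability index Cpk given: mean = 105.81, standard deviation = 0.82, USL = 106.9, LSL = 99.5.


Cpu = (USL - mean) / (3*sigma) = (106.9 - 105.81) / (3*0.82) = 0.4431
Cpl = (mean - LSL) / (3*sigma) = (105.81 - 99.5) / (3*0.82) = 2.5650
Cpk = min(Cpu, Cpl) = 0.4431

0.4431


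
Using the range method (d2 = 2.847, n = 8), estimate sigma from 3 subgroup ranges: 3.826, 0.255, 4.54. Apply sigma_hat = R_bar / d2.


R_bar = (3.826 + 0.255 + 4.54) / 3
R_bar = 8.621 / 3 = 2.8736667
sigma_hat = R_bar / d2 = 2.8736667 / 2.847 = 1.0094

1.0094


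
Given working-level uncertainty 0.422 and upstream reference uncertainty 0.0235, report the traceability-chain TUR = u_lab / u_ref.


TUR = u_lab / u_ref
= 0.422 / 0.0235
= 17.9574

17.9574


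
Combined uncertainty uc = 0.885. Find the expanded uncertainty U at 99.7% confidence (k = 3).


U = k * uc
U = 3 * 0.885
U = 2.6550

2.6550


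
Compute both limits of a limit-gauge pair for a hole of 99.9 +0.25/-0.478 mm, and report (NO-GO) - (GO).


GO = nominal - lower_tol (smallest hole = maximum material condition)
GO = 99.9 - 0.478 = 99.422
NO-GO = nominal + upper_tol (largest hole = least material condition)
NO-GO = 99.9 + 0.25 = 100.15
spread = NO-GO - GO = 100.15 - 99.422 = 0.7280

0.7280


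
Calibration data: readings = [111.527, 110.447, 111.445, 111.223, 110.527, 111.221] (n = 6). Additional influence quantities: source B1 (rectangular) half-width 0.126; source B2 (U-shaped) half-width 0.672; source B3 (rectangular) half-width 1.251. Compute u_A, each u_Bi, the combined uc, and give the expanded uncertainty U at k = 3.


mean = (111.527 + 110.447 + 111.445 + 111.223 + 110.527 + 111.221) / 6 = 111.065
s = sqrt(sum((x - mean)^2)/(n-1)) = 0.46443772
u_A = s / sqrt(n) = 0.46443772 / sqrt(6) = 0.18960591
u_B1 = 0.126 / sqrt(3) = 0.072746134
u_B2 = 0.672 / sqrt(2) = 0.47517576
u_B3 = 1.251 / sqrt(3) = 0.72226519
uc = sqrt(0.18960591^2 + 0.072746134^2 + 0.47517576^2 + 0.72226519^2) = 0.88808863
U = k * uc = 3 * 0.88808863
U = 2.6643

2.6643


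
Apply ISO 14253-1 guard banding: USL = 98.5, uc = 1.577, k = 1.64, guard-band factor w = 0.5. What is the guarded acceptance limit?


U = k * uc = 1.64 * 1.577 = 2.58628
guard band g = w * U = 0.5 * 2.58628 = 1.29314
AL = USL - g = 98.5 - 1.29314
AL = 97.2069

97.2069


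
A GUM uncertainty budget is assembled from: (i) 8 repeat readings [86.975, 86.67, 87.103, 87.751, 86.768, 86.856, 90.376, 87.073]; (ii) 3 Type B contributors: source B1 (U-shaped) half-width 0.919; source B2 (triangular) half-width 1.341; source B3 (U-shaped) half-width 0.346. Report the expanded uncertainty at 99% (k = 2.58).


mean = (86.975 + 86.67 + 87.103 + 87.751 + 86.768 + 86.856 + 90.376 + 87.073) / 8 = 87.4465
s = sqrt(sum((x - mean)^2)/(n-1)) = 1.2286172
u_A = s / sqrt(n) = 1.2286172 / sqrt(8) = 0.43438178
u_B1 = 0.919 / sqrt(2) = 0.64983113
u_B2 = 1.341 / sqrt(6) = 0.54746096
u_B3 = 0.346 / sqrt(2) = 0.24465895
uc = sqrt(0.43438178^2 + 0.64983113^2 + 0.54746096^2 + 0.24465895^2) = 0.98515965
U = k * uc = 2.58 * 0.98515965
U = 2.5417

2.5417


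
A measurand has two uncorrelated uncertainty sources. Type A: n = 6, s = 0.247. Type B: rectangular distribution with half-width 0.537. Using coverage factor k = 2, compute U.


u_A = s / sqrt(n) = 0.247 / sqrt(6) = 0.10083733
u_B = half_width / sqrt(3) = 0.537 / sqrt(3) = 0.31003709
uc = sqrt(u_A^2 + u_B^2) = sqrt(0.10083733^2 + 0.31003709^2) = 0.32602326
U = k * uc = 2 * 0.32602326
U = 0.6520

0.6520


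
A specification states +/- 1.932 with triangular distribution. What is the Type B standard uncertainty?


u_B = half_width / sqrt(6)
u_B = 1.932 / 2.4494897
u_B = 0.7887

0.7887


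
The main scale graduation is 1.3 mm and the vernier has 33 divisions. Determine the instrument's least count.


LC = MSD / n_div
= 1.3 / 33
= 0.0394

0.0394


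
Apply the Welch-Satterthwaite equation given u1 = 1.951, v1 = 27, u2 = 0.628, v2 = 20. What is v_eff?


uc = sqrt(u1^2 + u2^2) = sqrt(1.951^2 + 0.628^2) = 2.0495817
v_eff = uc^4 / (u1^4/v1 + u2^4/v2)
= 2.0495817^4 / (1.951^4/27 + 0.628^4/20)
= 17.646596 / 0.54439503
v_eff = 32.4151

32.4151


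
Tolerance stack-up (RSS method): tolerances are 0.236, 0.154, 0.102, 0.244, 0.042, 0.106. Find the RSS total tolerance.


RSS = sqrt(0.236^2 + 0.154^2 + 0.102^2 + 0.244^2 + 0.042^2 + 0.106^2)
= sqrt(0.162352)
= 0.4029

0.4029


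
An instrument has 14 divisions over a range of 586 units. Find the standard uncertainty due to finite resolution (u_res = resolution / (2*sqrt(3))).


resolution = range / divisions
resolution = 586 / 14 = 41.857143
u_res = resolution / (2*sqrt(3))
u_res = 41.857143 / 3.4641016
u_res = 12.0831

12.0831


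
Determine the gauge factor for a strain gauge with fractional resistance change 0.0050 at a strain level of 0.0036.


GF = (dR/R) / epsilon
= 0.0050 / 0.0036
= 1.3889

1.3889


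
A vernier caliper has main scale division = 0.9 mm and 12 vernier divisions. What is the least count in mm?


LC = MSD / n_div
= 0.9 / 12
= 0.0750

0.0750


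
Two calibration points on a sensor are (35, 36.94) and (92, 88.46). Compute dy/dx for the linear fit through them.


slope = (y2 - y1) / (x2 - x1)
= (88.46 - 36.94) / (92 - 35)
= 51.5200 / 57
= 0.9039

0.9039


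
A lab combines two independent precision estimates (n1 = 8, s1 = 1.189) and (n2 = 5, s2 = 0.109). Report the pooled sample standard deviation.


s_p = sqrt(((n1-1)*s1^2 + (n2-1)*s2^2) / (n1+n2-2))
numerator = (8-1)*1.189^2 + (5-1)*0.109^2 = 9.896047 + 0.047524 = 9.943571
denominator = 8 + 5 - 2 = 11
s_p^2 = 9.943571 / 11 = 0.903961
s_p = sqrt(0.903961) = 0.9508

0.9508


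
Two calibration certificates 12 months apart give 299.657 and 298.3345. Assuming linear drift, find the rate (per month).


rate = (v2 - v1) / months
= (298.3345 - 299.657) / 12
= -1.3225 / 12
= -0.1102

-0.1102


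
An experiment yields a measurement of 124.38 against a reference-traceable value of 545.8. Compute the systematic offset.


Systematic error = measured - true
= 124.38 - 545.8
= -421.4200

-421.4200


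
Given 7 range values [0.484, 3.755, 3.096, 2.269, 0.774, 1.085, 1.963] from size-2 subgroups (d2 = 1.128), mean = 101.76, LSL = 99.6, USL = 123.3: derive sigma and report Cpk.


R_bar = (0.484 + 3.755 + 3.096 + 2.269 + 0.774 + 1.085 + 1.963) / 7 = 1.918
sigma = R_bar / d2 = 1.918 / 1.128 = 1.7003546
Cp = (USL - LSL)/(6*sigma) = (123.3 - 99.6)/(6*1.7003546) = 2.3230
Cpu = (123.3 - 101.76)/(3*1.7003546) = 4.2226
Cpl = (101.76 - 99.6)/(3*1.7003546) = 0.4234
Cpk = min(Cpu, Cpl) = 0.4234

0.4234


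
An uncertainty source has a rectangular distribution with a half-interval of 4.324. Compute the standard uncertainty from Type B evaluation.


u_B = half_width / sqrt(3)
u_B = 4.324 / 1.7320508
u_B = 2.4965

2.4965


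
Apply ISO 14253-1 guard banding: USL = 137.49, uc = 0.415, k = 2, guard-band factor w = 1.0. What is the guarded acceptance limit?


U = k * uc = 2 * 0.415 = 0.83
guard band g = w * U = 1.0 * 0.83 = 0.83
AL = USL - g = 137.49 - 0.83
AL = 136.6600

136.6600


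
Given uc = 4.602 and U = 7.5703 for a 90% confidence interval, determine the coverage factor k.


k = U / uc
k = 7.5703 / 4.602
k = 1.645

1.645


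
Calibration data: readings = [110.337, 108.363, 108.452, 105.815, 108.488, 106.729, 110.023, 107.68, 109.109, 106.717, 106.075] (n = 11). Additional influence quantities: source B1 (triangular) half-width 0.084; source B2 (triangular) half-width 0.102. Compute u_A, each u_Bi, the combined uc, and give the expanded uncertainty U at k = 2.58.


mean = (110.337 + 108.363 + 108.452 + 105.815 + 108.488 + 106.729 + 110.023 + 107.68 + 109.109 + 106.717 + 106.075) / 11 = 107.9807273
s = sqrt(sum((x - mean)^2)/(n-1)) = 1.5230854
u_A = s / sqrt(n) = 1.5230854 / sqrt(11) = 0.45922753
u_B1 = 0.084 / sqrt(6) = 0.034292856
u_B2 = 0.102 / sqrt(6) = 0.041641326
uc = sqrt(0.45922753^2 + 0.034292856^2 + 0.041641326^2) = 0.46238504
U = k * uc = 2.58 * 0.46238504
U = 1.1930

1.1930


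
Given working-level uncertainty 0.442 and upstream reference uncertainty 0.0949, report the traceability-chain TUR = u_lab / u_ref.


TUR = u_lab / u_ref
= 0.442 / 0.0949
= 4.6575

4.6575


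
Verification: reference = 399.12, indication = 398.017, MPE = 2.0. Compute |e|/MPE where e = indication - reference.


e = indication - reference = 398.017 - 399.12 = -1.1030
|e| = 1.1030
ratio = |e| / MPE = 1.1030 / 2.0
ratio = 0.5515

0.5515


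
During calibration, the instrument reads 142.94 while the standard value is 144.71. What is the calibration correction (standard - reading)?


Correction = standard - reading
= 144.71 - 142.94
= 1.7700

1.7700


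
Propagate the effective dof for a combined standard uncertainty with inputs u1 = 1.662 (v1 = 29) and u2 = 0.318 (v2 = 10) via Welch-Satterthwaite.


uc = sqrt(u1^2 + u2^2) = sqrt(1.662^2 + 0.318^2) = 1.6921489
v_eff = uc^4 / (u1^4/v1 + u2^4/v2)
= 1.6921489^4 / (1.662^4/29 + 0.318^4/10)
= 8.1988757 / 0.26412578
v_eff = 31.0416

31.0416


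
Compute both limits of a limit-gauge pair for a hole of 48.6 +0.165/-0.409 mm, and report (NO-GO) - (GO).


GO = nominal - lower_tol (smallest hole = maximum material condition)
GO = 48.6 - 0.409 = 48.191
NO-GO = nominal + upper_tol (largest hole = least material condition)
NO-GO = 48.6 + 0.165 = 48.765
spread = NO-GO - GO = 48.765 - 48.191 = 0.5740

0.5740


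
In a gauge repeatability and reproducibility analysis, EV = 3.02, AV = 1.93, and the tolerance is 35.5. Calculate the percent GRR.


GRR = sqrt(EV^2 + AV^2) = sqrt(3.02^2 + 1.93^2) = 3.584034
%GRR = GRR / tol * 100 = 3.584034 / 35.5 * 100
%GRR = 10.0959

10.0959


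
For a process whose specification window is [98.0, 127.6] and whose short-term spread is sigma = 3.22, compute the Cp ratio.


Cp = (USL - LSL) / (6 * sigma)
= (127.6 - 98.0) / (6 * 3.22)
= 29.6000 / 19.3200
= 1.5321

1.5321


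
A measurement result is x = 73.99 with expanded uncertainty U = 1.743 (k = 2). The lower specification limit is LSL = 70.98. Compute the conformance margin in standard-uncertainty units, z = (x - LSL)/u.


u = U / k = 1.743 / 2 = 0.8715
margin = |LSL - x| = |70.98 - 73.99| = 3.01
z = margin / u = 3.01 / 0.8715
z = 3.4538

3.4538


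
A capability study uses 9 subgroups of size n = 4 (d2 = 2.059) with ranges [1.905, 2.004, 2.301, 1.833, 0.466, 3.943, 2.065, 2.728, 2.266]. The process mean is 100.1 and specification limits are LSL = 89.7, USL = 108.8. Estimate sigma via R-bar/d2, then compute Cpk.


R_bar = (1.905 + 2.004 + 2.301 + 1.833 + 0.466 + 3.943 + 2.065 + 2.728 + 2.266) / 9 = 2.1678889
sigma = R_bar / d2 = 2.1678889 / 2.059 = 1.0528844
Cp = (USL - LSL)/(6*sigma) = (108.8 - 89.7)/(6*1.0528844) = 3.0234
Cpu = (108.8 - 100.1)/(3*1.0528844) = 2.7543
Cpl = (100.1 - 89.7)/(3*1.0528844) = 3.2925
Cpk = min(Cpu, Cpl) = 2.7543

2.7543


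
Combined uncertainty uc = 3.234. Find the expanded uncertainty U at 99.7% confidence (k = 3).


U = k * uc
U = 3 * 3.234
U = 9.7020

9.7020


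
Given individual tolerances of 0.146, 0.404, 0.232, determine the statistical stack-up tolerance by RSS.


RSS = sqrt(0.146^2 + 0.404^2 + 0.232^2)
= sqrt(0.238356)
= 0.4882

0.4882


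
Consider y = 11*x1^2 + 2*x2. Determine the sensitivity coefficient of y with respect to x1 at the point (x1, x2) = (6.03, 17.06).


y = 11*x1^2 + 2*x2
dy/dx1 = 2*11*x1
Evaluate at x1 = 6.03: c1 = 22 * 6.03
c1 = 132.6600

132.6600


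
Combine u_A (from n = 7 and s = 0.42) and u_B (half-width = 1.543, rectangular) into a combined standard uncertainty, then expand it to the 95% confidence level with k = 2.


u_A = s / sqrt(n) = 0.42 / sqrt(7) = 0.15874508
u_B = half_width / sqrt(3) = 1.543 / sqrt(3) = 0.89085147
uc = sqrt(u_A^2 + u_B^2) = sqrt(0.15874508^2 + 0.89085147^2) = 0.90488471
U = k * uc = 2 * 0.90488471
U = 1.8098

1.8098


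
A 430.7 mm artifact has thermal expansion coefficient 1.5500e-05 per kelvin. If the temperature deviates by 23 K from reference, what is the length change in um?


dL = L * alpha * dT
= 430.7 * 1.5500e-05 * 23
= 0.1535446 mm
dL_um = 0.1535446 * 1000 = 153.5446 um

153.5446


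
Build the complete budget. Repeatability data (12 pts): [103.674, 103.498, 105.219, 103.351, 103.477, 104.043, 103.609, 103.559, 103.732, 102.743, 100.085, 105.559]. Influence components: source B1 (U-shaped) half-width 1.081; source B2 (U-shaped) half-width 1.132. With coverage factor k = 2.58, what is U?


mean = (103.674 + 103.498 + 105.219 + 103.351 + 103.477 + 104.043 + 103.609 + 103.559 + 103.732 + 102.743 + 100.085 + 105.559) / 12 = 103.54575
s = sqrt(sum((x - mean)^2)/(n-1)) = 1.3423739
u_A = s / sqrt(n) = 1.3423739 / sqrt(12) = 0.38750997
u_B1 = 1.081 / sqrt(2) = 0.76438243
u_B2 = 1.132 / sqrt(2) = 0.80044488
uc = sqrt(0.38750997^2 + 0.76438243^2 + 0.80044488^2) = 1.1726707
U = k * uc = 2.58 * 1.1726707
U = 3.0255

3.0255


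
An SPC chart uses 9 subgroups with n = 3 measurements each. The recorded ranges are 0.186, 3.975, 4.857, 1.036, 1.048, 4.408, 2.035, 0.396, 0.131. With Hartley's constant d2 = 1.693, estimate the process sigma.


R_bar = (0.186 + 3.975 + 4.857 + 1.036 + 1.048 + 4.408 + 2.035 + 0.396 + 0.131) / 9
R_bar = 18.072 / 9 = 2.008
sigma_hat = R_bar / d2 = 2.008 / 1.693 = 1.1861

1.1861


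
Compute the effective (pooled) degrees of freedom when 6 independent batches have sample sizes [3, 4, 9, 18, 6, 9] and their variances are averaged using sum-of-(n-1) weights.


nu = sum_i (n_i - 1)
nu = ((3 - 1) + (4 - 1) + (9 - 1) + (18 - 1) + (6 - 1) + (9 - 1))
nu = 2 + 3 + 8 + 17 + 5 + 8
nu = 43

43


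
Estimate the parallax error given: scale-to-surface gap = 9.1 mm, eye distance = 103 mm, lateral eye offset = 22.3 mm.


error = h * offset / d
= 9.1 * 22.3 / 103
= 1.9702

1.9702


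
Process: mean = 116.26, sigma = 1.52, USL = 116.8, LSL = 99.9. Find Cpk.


Cpu = (USL - mean) / (3*sigma) = (116.8 - 116.26) / (3*1.52) = 0.1184
Cpl = (mean - LSL) / (3*sigma) = (116.26 - 99.9) / (3*1.52) = 3.5877
Cpk = min(Cpu, Cpl) = 0.1184

0.1184


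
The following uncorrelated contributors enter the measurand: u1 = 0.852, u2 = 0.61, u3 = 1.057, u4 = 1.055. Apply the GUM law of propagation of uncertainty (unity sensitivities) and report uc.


uc = sqrt(0.852^2 + 0.61^2 + 1.057^2 + 1.055^2)
uc = sqrt(3.328278)
uc = 1.8244

1.8244


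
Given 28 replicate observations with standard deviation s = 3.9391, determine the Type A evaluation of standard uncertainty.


u_A = s / sqrt(n)
u_A = 3.9391 / sqrt(28)
u_A = 3.9391 / 5.2915026
u_A = 0.7444

0.7444


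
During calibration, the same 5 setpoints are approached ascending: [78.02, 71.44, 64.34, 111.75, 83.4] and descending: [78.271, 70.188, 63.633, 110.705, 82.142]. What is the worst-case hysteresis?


|78.02 - 78.271| = 0.2510
|71.44 - 70.188| = 1.2520
|64.34 - 63.633| = 0.7070
|111.75 - 110.705| = 1.0450
|83.4 - 82.142| = 1.2580
hysteresis = max(diffs) = 1.2580

1.2580


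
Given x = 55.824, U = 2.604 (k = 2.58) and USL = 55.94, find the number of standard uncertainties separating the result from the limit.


u = U / k = 2.604 / 2.58 = 1.0093023
margin = |USL - x| = |55.94 - 55.824| = 0.116
z = margin / u = 0.116 / 1.0093023
z = 0.1149

0.1149


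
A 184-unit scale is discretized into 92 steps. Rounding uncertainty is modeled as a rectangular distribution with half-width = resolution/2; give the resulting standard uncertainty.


resolution = range / divisions
resolution = 184 / 92 = 2
u_res = resolution / (2*sqrt(3))
u_res = 2 / 3.4641016
u_res = 0.5774

0.5774
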